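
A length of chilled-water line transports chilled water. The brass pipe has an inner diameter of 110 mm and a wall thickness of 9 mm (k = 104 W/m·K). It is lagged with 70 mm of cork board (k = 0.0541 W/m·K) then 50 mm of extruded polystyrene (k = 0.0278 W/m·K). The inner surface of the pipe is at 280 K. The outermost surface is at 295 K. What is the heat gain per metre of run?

Treating each annulus and film as a series resistance:
R_brass pipe wall = ln(64/55)/(2π×104×1) = 2.319×10^-4 K/W
R_cork board = ln(134/64)/(2π×0.0541×1) = 2.174 K/W
R_extruded polystyrene = ln(184/134)/(2π×0.0278×1) = 1.815 K/W
R_total = 3.99 K/W
Q = ΔT/R_total = 15/3.99

q′ ≈ 3.76 W/m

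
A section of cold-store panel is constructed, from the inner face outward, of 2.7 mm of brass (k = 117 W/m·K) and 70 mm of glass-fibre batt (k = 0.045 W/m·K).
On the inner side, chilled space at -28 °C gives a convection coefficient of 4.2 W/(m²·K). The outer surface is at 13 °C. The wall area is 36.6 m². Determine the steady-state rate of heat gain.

Q ≈ 837 W

Thermal resistances in series:
R_inner film = 1/(h_i·A) = 1/(4.2×36.6) = 0.006505 K/W
R_brass = L/(kA) = 0.0027/(117×36.6) = 6.305×10^-7 K/W
R_glass-fibre batt = L/(kA) = 0.07/(0.045×36.6) = 0.0425 K/W
R_total = 0.04901 K/W
Q = ΔT / R_total = 41 / 0.04901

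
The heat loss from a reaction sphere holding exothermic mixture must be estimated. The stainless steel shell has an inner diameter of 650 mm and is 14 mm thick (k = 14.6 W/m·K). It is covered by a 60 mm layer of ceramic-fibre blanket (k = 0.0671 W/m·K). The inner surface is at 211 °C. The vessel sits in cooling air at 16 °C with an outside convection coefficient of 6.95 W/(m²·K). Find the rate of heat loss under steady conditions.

Q ≈ 326 W

Radial (spherical) resistances in series:
R_stainless steel shell = (1/0.325 − 1/0.339)/(4π×14.6) = 6.926×10^-4 K/W
R_ceramic-fibre blanket = (1/0.339 − 1/0.399)/(4π×0.0671) = 0.5261 K/W
R_outer film = 1/(h·4πr_o²) = 1/(6.95×4π×0.399²) = 0.07192 K/W
R_total = 0.5987 K/W
Q = ΔT/R_total = 195/0.5987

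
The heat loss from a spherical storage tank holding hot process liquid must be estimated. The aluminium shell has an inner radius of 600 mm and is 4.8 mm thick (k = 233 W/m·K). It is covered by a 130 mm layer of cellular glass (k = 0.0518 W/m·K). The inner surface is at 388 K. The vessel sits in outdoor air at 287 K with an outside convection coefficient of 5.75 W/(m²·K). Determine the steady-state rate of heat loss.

For a spherical shell R = (1/r₁ − 1/r₂)/(4πk); film R = 1/(h·4πr²). In series:
R_aluminium shell = (1/0.6 − 1/0.6048)/(4π×233) = 4.518×10^-6 K/W
R_cellular glass = (1/0.6048 − 1/0.7348)/(4π×0.0518) = 0.4494 K/W
R_outer film = 1/(h·4πr_o²) = 1/(5.75×4π×0.7348²) = 0.02563 K/W
R_total = 0.475 K/W
Q = ΔT/R_total = 101/0.475

Q ≈ 213 W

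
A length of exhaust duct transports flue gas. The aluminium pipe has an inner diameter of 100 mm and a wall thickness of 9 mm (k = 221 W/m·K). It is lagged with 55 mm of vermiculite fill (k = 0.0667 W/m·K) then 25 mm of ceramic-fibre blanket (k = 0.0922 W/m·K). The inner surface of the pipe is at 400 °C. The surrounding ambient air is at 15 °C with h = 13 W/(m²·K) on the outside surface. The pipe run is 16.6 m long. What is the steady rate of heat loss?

Radial resistances (cylindrical: R_cond = ln(r_o/r_i)/(2πkL), R_conv = 1/(h·2πrL)):
R_aluminium pipe wall = ln(59/50)/(2π×221×16.6) = 7.181×10^-6 K/W
R_vermiculite fill = ln(114/59)/(2π×0.0667×16.6) = 0.09468 K/W
R_ceramic-fibre blanket = ln(139/114)/(2π×0.0922×16.6) = 0.02062 K/W
R_outer film = 1/(h_o·2πr_oL) = 1/(13×2π×0.139×16.6) = 0.005306 K/W
R_total = 0.1206 K/W
Q = ΔT/R_total = 385/0.1206

Q ≈ 3190 W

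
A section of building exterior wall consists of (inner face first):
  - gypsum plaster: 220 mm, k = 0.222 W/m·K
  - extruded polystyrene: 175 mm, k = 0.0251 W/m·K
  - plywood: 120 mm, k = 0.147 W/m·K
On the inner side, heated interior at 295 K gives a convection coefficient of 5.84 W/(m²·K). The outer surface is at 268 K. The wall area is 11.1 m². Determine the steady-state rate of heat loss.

Q ≈ 33.5 W

Series thermal resistances:
R_inner film = 1/(h_i·A) = 1/(5.84×11.1) = 0.01543 K/W
R_gypsum plaster = L/(kA) = 0.22/(0.222×11.1) = 0.08928 K/W
R_extruded polystyrene = L/(kA) = 0.175/(0.0251×11.1) = 0.6281 K/W
R_plywood = L/(kA) = 0.12/(0.147×11.1) = 0.07354 K/W
R_total = 0.8064 K/W
Q = ΔT / R_total = 27 / 0.8064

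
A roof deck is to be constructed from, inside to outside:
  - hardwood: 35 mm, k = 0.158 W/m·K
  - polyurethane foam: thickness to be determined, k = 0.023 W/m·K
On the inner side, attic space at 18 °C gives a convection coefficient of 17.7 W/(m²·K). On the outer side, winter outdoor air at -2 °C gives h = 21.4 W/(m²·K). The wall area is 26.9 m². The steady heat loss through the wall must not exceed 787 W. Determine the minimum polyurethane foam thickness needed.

L ≈ 8.25 mm

Model the wall as resistances in series:
R_inner film = 1/(h_i·A) = 1/(17.7×26.9) = 0.0021 K/W
R_hardwood = L/(kA) = 0.035/(0.158×26.9) = 0.008235 K/W
R_outer film = 1/(h_o·A) = 1/(21.4×26.9) = 0.001737 K/W
Sum of the known resistances R_other = 0.01207 K/W
Required total resistance R_tot = ΔT/Q_allow = 20/787 = 0.02541 K/W
R_polyurethane foam = R_tot − R_other = 0.01334 K/W
L = R·k·A = 0.01334×0.023×26.9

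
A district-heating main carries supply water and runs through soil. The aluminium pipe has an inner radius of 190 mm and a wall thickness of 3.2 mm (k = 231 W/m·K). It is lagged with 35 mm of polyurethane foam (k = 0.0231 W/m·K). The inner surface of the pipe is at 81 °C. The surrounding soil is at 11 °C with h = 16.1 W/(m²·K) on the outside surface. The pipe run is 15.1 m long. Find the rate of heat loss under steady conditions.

Treating each annulus and film as a series resistance:
R_aluminium pipe wall = ln(193.2/190)/(2π×231×15.1) = 7.621×10^-7 K/W
R_polyurethane foam = ln(228.2/193.2)/(2π×0.0231×15.1) = 0.07597 K/W
R_outer film = 1/(h_o·2πr_oL) = 1/(16.1×2π×0.2282×15.1) = 0.002869 K/W
R_total = 0.07884 K/W
Q = ΔT/R_total = 70/0.07884

Q ≈ 888 W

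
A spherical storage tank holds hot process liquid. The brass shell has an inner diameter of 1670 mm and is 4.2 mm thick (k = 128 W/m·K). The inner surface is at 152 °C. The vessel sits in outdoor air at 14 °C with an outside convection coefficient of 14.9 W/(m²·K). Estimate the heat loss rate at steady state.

For a spherical shell R = (1/r₁ − 1/r₂)/(4πk); film R = 1/(h·4πr²). In series:
R_brass shell = (1/0.835 − 1/0.8392)/(4π×128) = 3.726×10^-6 K/W
R_outer film = 1/(h·4πr_o²) = 1/(14.9×4π×0.8392²) = 0.007584 K/W
R_total = 0.007587 K/W
Q = ΔT/R_total = 138/0.007587

Q ≈ 18200 W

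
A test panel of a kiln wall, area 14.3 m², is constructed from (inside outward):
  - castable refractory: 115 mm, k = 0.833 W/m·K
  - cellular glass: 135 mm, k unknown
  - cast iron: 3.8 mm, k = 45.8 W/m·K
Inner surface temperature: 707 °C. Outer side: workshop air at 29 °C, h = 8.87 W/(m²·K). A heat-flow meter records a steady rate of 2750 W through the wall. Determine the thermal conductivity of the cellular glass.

k ≈ 0.0412 W/(m·K)

Thermal resistances in series:
R_castable refractory = L/(kA) = 0.115/(0.833×14.3) = 0.009654 K/W
R_cast iron = L/(kA) = 0.0038/(45.8×14.3) = 5.802×10^-6 K/W
R_outer film = 1/(h_o·A) = 1/(8.87×14.3) = 0.007884 K/W
Sum of known resistances R_other = 0.01754 K/W
Total R = ΔT/Q = 678/2750 = 0.2465 K/W
R_cellular glass = R_total − R_other = 0.229 K/W
k = L/(R·A) = 0.135/(0.229×14.3)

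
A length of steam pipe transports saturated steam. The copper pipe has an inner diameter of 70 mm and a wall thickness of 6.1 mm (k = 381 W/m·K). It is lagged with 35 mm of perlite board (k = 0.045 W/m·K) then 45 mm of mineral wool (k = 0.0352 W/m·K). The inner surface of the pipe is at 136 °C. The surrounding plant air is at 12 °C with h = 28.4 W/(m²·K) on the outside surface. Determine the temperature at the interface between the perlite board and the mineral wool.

Treating each annulus and film as a series resistance:
R_copper pipe wall = ln(41.1/35)/(2π×381×1) = 6.711×10^-5 K/W
R_perlite board = ln(76.1/41.1)/(2π×0.045×1) = 2.179 K/W
R_mineral wool = ln(121.1/76.1)/(2π×0.0352×1) = 2.101 K/W
R_outer film = 1/(h_o·2πr_oL) = 1/(28.4×2π×0.1211×1) = 0.04628 K/W
R_total = 4.326 K/W
Q = ΔT/R_total = 124/4.326
Q = 28.7 W/m
T_interface = T_inner − Q·ΣR(inner→interface) = 136 − 28.7×2.179

T ≈ 73.5 °C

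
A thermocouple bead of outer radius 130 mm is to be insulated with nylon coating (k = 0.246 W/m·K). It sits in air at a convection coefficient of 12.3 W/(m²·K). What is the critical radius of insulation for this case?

r_cr ≈ 40 mm

For a sphere r_cr = 2k/h = 2×0.246/12.3
r_cr = 40 mm; since the bare radius (130 mm) is above r_cr, any added insulation will reduce heat loss.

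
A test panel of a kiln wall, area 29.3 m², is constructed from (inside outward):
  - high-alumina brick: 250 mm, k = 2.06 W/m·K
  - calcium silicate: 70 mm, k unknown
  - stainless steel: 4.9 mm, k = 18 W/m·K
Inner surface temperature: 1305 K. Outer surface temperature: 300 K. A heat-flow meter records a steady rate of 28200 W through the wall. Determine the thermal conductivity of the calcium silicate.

k ≈ 0.0759 W/(m·K)

Thermal resistances in series:
R_high-alumina brick = L/(kA) = 0.25/(2.06×29.3) = 0.004142 K/W
R_stainless steel = L/(kA) = 0.0049/(18×29.3) = 9.291×10^-6 K/W
Sum of known resistances R_other = 0.004151 K/W
Total R = ΔT/Q = 1005/28200 = 0.03564 K/W
R_calcium silicate = R_total − R_other = 0.03149 K/W
k = L/(R·A) = 0.07/(0.03149×29.3)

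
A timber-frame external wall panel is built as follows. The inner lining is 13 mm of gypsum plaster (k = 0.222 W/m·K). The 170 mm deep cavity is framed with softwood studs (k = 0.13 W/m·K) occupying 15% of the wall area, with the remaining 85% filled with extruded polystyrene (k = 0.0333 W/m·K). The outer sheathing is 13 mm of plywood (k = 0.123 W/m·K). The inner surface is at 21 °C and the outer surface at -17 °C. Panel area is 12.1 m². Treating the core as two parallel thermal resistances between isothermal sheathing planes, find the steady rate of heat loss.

Q ≈ 124 W

Sheathing layers in series; stud and cavity paths in parallel between them.
R_inner = 0.013/(0.222×12.1) = 0.00484 K/W
R_stud  = 0.17/(0.13×0.15×12.1) = 0.7205 K/W
R_cav   = 0.17/(0.0333×0.85×12.1) = 0.4964 K/W
1/R_core = 1/R_stud + 1/R_cav → R_core = 0.2939 K/W
R_outer = 0.013/(0.123×12.1) = 0.008735 K/W
R_total = 0.3075 K/W
Q = ΔT/R_total = 38/0.3075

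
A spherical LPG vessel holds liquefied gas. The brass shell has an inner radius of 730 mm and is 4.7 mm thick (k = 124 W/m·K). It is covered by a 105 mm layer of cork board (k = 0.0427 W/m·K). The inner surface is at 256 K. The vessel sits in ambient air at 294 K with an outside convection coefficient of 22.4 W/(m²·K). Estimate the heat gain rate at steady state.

Q ≈ 118 W

Spherical conduction: R = (1/r_in − 1/r_out)/(4πk) per layer; series-sum.
R_brass shell = (1/0.73 − 1/0.7347)/(4π×124) = 5.624×10^-6 K/W
R_cork board = (1/0.7347 − 1/0.8397)/(4π×0.0427) = 0.3172 K/W
R_outer film = 1/(h·4πr_o²) = 1/(22.4×4π×0.8397²) = 0.005038 K/W
R_total = 0.3222 K/W
Q = ΔT/R_total = 38/0.3222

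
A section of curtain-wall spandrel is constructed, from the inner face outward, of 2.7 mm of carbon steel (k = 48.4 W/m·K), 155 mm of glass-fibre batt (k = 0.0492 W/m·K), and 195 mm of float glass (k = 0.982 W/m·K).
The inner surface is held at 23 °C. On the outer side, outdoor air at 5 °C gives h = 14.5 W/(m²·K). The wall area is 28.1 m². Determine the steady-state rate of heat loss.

Model the wall as resistances in series:
R_carbon steel = L/(kA) = 0.0027/(48.4×28.1) = 1.985×10^-6 K/W
R_glass-fibre batt = L/(kA) = 0.155/(0.0492×28.1) = 0.1121 K/W
R_float glass = L/(kA) = 0.195/(0.982×28.1) = 0.007067 K/W
R_outer film = 1/(h_o·A) = 1/(14.5×28.1) = 0.002454 K/W
R_total = 0.1216 K/W
Q = ΔT / R_total = 18 / 0.1216

Q ≈ 148 W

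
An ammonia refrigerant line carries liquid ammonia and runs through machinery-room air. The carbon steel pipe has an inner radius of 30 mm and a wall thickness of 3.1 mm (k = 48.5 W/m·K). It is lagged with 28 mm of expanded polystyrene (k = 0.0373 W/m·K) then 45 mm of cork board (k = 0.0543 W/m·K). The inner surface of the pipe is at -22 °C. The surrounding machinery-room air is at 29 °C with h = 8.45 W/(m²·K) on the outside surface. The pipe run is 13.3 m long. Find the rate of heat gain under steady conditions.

For a radial system each layer contributes R = ln(r_out/r_in)/(2πkL); films add R = 1/(hA).
R_carbon steel pipe wall = ln(33.1/30)/(2π×48.5×13.3) = 2.426×10^-5 K/W
R_expanded polystyrene = ln(61.1/33.1)/(2π×0.0373×13.3) = 0.1967 K/W
R_cork board = ln(106.1/61.1)/(2π×0.0543×13.3) = 0.1216 K/W
R_outer film = 1/(h_o·2πr_oL) = 1/(8.45×2π×0.1061×13.3) = 0.01335 K/W
R_total = 0.3316 K/W
Q = ΔT/R_total = 51/0.3316

Q ≈ 154 W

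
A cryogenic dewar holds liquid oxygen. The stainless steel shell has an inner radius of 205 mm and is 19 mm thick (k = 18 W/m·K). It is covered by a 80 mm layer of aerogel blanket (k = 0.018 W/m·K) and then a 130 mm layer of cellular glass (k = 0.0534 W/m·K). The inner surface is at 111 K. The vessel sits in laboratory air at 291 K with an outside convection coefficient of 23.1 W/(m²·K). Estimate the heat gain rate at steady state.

Q ≈ 26.9 W

Spherical conduction: R = (1/r_in − 1/r_out)/(4πk) per layer; series-sum.
R_stainless steel shell = (1/0.205 − 1/0.224)/(4π×18) = 0.001829 K/W
R_aerogel blanket = (1/0.224 − 1/0.304)/(4π×0.018) = 5.194 K/W
R_cellular glass = (1/0.304 − 1/0.434)/(4π×0.0534) = 1.468 K/W
R_outer film = 1/(h·4πr_o²) = 1/(23.1×4π×0.434²) = 0.01829 K/W
R_total = 6.682 K/W
Q = ΔT/R_total = 180/6.682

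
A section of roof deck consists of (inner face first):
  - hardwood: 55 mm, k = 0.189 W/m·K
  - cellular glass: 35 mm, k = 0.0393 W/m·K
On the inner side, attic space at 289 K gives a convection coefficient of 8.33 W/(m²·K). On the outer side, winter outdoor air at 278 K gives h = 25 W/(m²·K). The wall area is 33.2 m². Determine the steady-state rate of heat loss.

Model the wall as resistances in series:
R_inner film = 1/(h_i·A) = 1/(8.33×33.2) = 0.003616 K/W
R_hardwood = L/(kA) = 0.055/(0.189×33.2) = 0.008765 K/W
R_cellular glass = L/(kA) = 0.035/(0.0393×33.2) = 0.02682 K/W
R_outer film = 1/(h_o·A) = 1/(25×33.2) = 0.001205 K/W
R_total = 0.04041 K/W
Q = ΔT / R_total = 11 / 0.04041

Q ≈ 272 W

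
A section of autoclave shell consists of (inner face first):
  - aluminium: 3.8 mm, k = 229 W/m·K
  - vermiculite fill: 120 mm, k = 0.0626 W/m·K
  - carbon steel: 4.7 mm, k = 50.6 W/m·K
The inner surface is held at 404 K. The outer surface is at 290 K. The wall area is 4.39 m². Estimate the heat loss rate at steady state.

Q ≈ 261 W

Model the wall as resistances in series:
R_aluminium = L/(kA) = 0.0038/(229×4.39) = 3.78×10^-6 K/W
R_vermiculite fill = L/(kA) = 0.12/(0.0626×4.39) = 0.4367 K/W
R_carbon steel = L/(kA) = 0.0047/(50.6×4.39) = 2.116×10^-5 K/W
R_total = 0.4367 K/W
Q = ΔT / R_total = 114 / 0.4367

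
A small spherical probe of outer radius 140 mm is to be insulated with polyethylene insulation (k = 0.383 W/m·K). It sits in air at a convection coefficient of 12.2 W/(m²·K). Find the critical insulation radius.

r_cr ≈ 62.8 mm

For a sphere r_cr = 2k/h = 2×0.383/12.2
r_cr = 62.8 mm; since the bare radius (140 mm) is above r_cr, any added insulation will reduce heat loss.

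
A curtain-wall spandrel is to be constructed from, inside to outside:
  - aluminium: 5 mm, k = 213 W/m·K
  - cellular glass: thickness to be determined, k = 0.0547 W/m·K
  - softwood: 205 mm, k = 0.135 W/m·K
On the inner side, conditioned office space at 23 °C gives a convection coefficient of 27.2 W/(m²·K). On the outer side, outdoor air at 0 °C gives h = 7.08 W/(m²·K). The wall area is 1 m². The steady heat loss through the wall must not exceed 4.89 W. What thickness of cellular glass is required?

L ≈ 164 mm

Thermal resistances in series:
R_inner film = 1/(h_i·A) = 1/(27.2×1) = 0.03676 K/W
R_aluminium = L/(kA) = 0.005/(213×1) = 2.347×10^-5 K/W
R_softwood = L/(kA) = 0.205/(0.135×1) = 1.519 K/W
R_outer film = 1/(h_o·A) = 1/(7.08×1) = 0.1412 K/W
Sum of the known resistances R_other = 1.697 K/W
Required total resistance R_tot = ΔT/Q_allow = 23/4.89 = 4.703 K/W
R_cellular glass = R_tot − R_other = 3.007 K/W
L = R·k·A = 3.007×0.0547×1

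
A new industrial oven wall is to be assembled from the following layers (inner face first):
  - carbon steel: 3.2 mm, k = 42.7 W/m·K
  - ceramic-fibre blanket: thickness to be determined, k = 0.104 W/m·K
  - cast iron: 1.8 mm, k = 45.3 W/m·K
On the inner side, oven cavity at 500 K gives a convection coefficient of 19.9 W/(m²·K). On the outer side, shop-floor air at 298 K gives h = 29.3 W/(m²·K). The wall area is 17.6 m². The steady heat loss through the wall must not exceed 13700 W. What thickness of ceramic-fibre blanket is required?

Model the wall as resistances in series:
R_inner film = 1/(h_i·A) = 1/(19.9×17.6) = 0.002855 K/W
R_carbon steel = L/(kA) = 0.0032/(42.7×17.6) = 4.258×10^-6 K/W
R_cast iron = L/(kA) = 0.0018/(45.3×17.6) = 2.258×10^-6 K/W
R_outer film = 1/(h_o·A) = 1/(29.3×17.6) = 0.001939 K/W
Sum of the known resistances R_other = 0.004801 K/W
Required total resistance R_tot = ΔT/Q_allow = 202/13700 = 0.01474 K/W
R_ceramic-fibre blanket = R_tot − R_other = 0.009944 K/W
L = R·k·A = 0.009944×0.104×17.6

L ≈ 18.2 mm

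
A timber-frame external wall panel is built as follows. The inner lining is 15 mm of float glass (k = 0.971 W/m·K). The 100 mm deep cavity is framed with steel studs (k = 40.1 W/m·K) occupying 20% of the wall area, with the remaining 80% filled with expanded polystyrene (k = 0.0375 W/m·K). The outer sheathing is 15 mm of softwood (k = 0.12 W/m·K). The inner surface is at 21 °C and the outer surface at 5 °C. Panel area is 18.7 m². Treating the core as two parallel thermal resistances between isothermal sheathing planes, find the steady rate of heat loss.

Q ≈ 1960 W

Sheathing layers in series; stud and cavity paths in parallel between them.
R_inner = 0.015/(0.971×18.7) = 8.261×10^-4 K/W
R_stud  = 0.1/(40.1×0.2×18.7) = 6.668×10^-4 K/W
R_cav   = 0.1/(0.0375×0.8×18.7) = 0.1783 K/W
1/R_core = 1/R_stud + 1/R_cav → R_core = 6.643×10^-4 K/W
R_outer = 0.015/(0.12×18.7) = 0.006684 K/W
R_total = 0.008175 K/W
Q = ΔT/R_total = 16/0.008175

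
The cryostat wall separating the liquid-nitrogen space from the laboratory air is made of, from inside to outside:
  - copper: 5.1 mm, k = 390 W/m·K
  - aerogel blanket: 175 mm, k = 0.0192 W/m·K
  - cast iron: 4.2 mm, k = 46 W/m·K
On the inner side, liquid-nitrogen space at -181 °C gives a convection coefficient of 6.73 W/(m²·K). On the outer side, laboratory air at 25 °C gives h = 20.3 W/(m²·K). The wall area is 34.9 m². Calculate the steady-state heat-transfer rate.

Treating each layer as a thermal resistance in series:
R_inner film = 1/(h_i·A) = 1/(6.73×34.9) = 0.004258 K/W
R_copper = L/(kA) = 0.0051/(390×34.9) = 3.747×10^-7 K/W
R_aerogel blanket = L/(kA) = 0.175/(0.0192×34.9) = 0.2612 K/W
R_cast iron = L/(kA) = 0.0042/(46×34.9) = 2.616×10^-6 K/W
R_outer film = 1/(h_o·A) = 1/(20.3×34.9) = 0.001411 K/W
R_total = 0.2668 K/W
Q = ΔT / R_total = 206 / 0.2668

Q ≈ 772 W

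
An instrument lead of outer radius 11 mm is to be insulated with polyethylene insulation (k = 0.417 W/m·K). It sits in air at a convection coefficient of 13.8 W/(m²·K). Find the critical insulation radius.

For a cylinder r_cr = k/h = 0.417/13.8
r_cr = 30.2 mm; since the bare radius (11 mm) is below r_cr, adding a thin layer of insulation will *increase* heat loss.

r_cr ≈ 30.2 mm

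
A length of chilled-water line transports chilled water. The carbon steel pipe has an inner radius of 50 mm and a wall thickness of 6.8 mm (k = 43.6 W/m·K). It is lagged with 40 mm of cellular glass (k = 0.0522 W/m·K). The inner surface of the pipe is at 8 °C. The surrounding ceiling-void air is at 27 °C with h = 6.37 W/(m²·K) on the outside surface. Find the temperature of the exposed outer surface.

T ≈ 24.4 °C

Radial resistances (cylindrical: R_cond = ln(r_o/r_i)/(2πkL), R_conv = 1/(h·2πrL)):
R_carbon steel pipe wall = ln(56.8/50)/(2π×43.6×1) = 4.655×10^-4 K/W
R_cellular glass = ln(96.8/56.8)/(2π×0.0522×1) = 1.625 K/W
R_outer film = 1/(h_o·2πr_oL) = 1/(6.37×2π×0.0968×1) = 0.2581 K/W
R_total = 1.884 K/W
Q = ΔT/R_total = 19/1.884
Q = 10.1 W/m
T_interface = T_inner + Q·ΣR(inner→interface) = 8 + 10.1×1.626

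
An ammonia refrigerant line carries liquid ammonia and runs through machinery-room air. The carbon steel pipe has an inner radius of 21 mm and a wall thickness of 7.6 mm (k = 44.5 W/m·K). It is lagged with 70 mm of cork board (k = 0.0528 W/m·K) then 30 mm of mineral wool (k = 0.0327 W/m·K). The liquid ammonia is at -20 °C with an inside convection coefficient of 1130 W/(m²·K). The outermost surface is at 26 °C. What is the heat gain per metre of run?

Cylindrical conduction, so R = ln(r₂/r₁)/(2πkL) per layer, in series:
R_inner film = 1/(h_i·2πr₁L) = 1/(1130×2π×0.021×1) = 0.006707 K/W
R_carbon steel pipe wall = ln(28.6/21)/(2π×44.5×1) = 0.001105 K/W
R_cork board = ln(98.6/28.6)/(2π×0.0528×1) = 3.731 K/W
R_mineral wool = ln(128.6/98.6)/(2π×0.0327×1) = 1.293 K/W
R_total = 5.031 K/W
Q = ΔT/R_total = 46/5.031

q′ ≈ 9.14 W/m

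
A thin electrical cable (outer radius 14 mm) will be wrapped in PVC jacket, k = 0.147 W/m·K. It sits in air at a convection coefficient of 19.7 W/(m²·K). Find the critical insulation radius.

For a cylinder r_cr = k/h = 0.147/19.7
r_cr = 7.46 mm; since the bare radius (14 mm) is above r_cr, any added insulation will reduce heat loss.

r_cr ≈ 7.46 mm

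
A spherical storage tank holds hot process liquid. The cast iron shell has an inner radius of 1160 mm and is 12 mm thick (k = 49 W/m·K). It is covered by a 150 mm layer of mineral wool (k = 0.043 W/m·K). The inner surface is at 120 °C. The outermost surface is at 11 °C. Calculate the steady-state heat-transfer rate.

Each spherical layer contributes R = (1/r_i − 1/r_o)/(4πk):
R_cast iron shell = (1/1.16 − 1/1.172)/(4π×49) = 1.433×10^-5 K/W
R_mineral wool = (1/1.172 − 1/1.322)/(4π×0.043) = 0.1792 K/W
R_total = 0.1792 K/W
Q = ΔT/R_total = 109/0.1792

Q ≈ 608 W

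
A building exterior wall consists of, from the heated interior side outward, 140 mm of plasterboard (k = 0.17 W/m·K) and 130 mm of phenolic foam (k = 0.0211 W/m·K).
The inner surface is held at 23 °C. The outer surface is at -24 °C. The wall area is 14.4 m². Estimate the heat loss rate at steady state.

Q ≈ 96.9 W

Thermal resistances in series:
R_plasterboard = L/(kA) = 0.14/(0.17×14.4) = 0.05719 K/W
R_phenolic foam = L/(kA) = 0.13/(0.0211×14.4) = 0.4279 K/W
R_total = 0.485 K/W
Q = ΔT / R_total = 47 / 0.485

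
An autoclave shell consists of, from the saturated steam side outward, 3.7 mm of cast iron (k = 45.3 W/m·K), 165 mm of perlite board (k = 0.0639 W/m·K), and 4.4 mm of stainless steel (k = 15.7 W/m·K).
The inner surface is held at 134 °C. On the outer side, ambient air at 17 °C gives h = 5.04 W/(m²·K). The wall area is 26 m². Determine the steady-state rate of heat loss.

Q ≈ 1090 W

Series thermal resistances:
R_cast iron = L/(kA) = 0.0037/(45.3×26) = 3.141×10^-6 K/W
R_perlite board = L/(kA) = 0.165/(0.0639×26) = 0.09931 K/W
R_stainless steel = L/(kA) = 0.0044/(15.7×26) = 1.078×10^-5 K/W
R_outer film = 1/(h_o·A) = 1/(5.04×26) = 0.007631 K/W
R_total = 0.107 K/W
Q = ΔT / R_total = 117 / 0.107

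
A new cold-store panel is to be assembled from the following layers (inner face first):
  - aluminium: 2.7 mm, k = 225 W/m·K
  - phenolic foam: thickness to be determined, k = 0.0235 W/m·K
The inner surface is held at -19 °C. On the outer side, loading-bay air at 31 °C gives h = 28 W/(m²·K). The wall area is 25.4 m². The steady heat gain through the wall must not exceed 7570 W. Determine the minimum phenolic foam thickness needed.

Using the resistance-network approach (series):
R_aluminium = L/(kA) = 0.0027/(225×25.4) = 4.724×10^-7 K/W
R_outer film = 1/(h_o·A) = 1/(28×25.4) = 0.001406 K/W
Sum of the known resistances R_other = 0.001407 K/W
Required total resistance R_tot = ΔT/Q_allow = 50/7570 = 0.006605 K/W
R_phenolic foam = R_tot − R_other = 0.005198 K/W
L = R·k·A = 0.005198×0.0235×25.4

L ≈ 3.1 mm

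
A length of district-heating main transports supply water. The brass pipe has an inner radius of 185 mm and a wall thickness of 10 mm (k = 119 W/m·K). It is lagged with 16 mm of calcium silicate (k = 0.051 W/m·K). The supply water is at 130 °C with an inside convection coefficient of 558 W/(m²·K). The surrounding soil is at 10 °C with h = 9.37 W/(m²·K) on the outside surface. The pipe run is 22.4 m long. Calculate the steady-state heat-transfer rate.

For a radial system each layer contributes R = ln(r_out/r_in)/(2πkL); films add R = 1/(hA).
R_inner film = 1/(h_i·2πr₁L) = 1/(558×2π×0.185×22.4) = 6.883×10^-5 K/W
R_brass pipe wall = ln(195/185)/(2π×119×22.4) = 3.143×10^-6 K/W
R_calcium silicate = ln(211/195)/(2π×0.051×22.4) = 0.01099 K/W
R_outer film = 1/(h_o·2πr_oL) = 1/(9.37×2π×0.211×22.4) = 0.003594 K/W
R_total = 0.01465 K/W
Q = ΔT/R_total = 120/0.01465

Q ≈ 8190 W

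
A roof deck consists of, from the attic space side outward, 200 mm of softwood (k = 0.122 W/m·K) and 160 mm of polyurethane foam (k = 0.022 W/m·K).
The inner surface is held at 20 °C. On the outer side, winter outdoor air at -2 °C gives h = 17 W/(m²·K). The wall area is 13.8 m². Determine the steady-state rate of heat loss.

Q ≈ 33.8 W

Series thermal resistances:
R_softwood = L/(kA) = 0.2/(0.122×13.8) = 0.1188 K/W
R_polyurethane foam = L/(kA) = 0.16/(0.022×13.8) = 0.527 K/W
R_outer film = 1/(h_o·A) = 1/(17×13.8) = 0.004263 K/W
R_total = 0.6501 K/W
Q = ΔT / R_total = 22 / 0.6501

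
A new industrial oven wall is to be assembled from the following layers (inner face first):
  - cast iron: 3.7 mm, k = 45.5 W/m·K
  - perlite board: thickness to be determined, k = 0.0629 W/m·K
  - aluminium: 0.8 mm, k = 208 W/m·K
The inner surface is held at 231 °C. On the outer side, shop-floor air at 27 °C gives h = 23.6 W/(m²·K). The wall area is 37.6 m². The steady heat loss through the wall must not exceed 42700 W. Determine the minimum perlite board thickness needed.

Series thermal resistances:
R_cast iron = L/(kA) = 0.0037/(45.5×37.6) = 2.163×10^-6 K/W
R_aluminium = L/(kA) = 0.0008/(208×37.6) = 1.023×10^-7 K/W
R_outer film = 1/(h_o·A) = 1/(23.6×37.6) = 0.001127 K/W
Sum of the known resistances R_other = 0.001129 K/W
Required total resistance R_tot = ΔT/Q_allow = 204/42700 = 0.004778 K/W
R_perlite board = R_tot − R_other = 0.003648 K/W
L = R·k·A = 0.003648×0.0629×37.6

L ≈ 8.63 mm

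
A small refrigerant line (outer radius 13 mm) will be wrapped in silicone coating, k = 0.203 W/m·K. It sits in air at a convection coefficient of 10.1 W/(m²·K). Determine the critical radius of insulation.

r_cr ≈ 20.1 mm

For a cylinder r_cr = k/h = 0.203/10.1
r_cr = 20.1 mm; since the bare radius (13 mm) is below r_cr, adding a thin layer of insulation will *increase* heat loss.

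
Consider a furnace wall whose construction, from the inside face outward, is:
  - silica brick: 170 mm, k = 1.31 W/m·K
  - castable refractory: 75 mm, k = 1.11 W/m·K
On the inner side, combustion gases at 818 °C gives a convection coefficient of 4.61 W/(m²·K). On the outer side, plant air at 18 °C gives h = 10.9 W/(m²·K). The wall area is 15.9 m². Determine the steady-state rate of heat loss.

Thermal resistances in series:
R_inner film = 1/(h_i·A) = 1/(4.61×15.9) = 0.01364 K/W
R_silica brick = L/(kA) = 0.17/(1.31×15.9) = 0.008162 K/W
R_castable refractory = L/(kA) = 0.075/(1.11×15.9) = 0.00425 K/W
R_outer film = 1/(h_o·A) = 1/(10.9×15.9) = 0.00577 K/W
R_total = 0.03182 K/W
Q = ΔT / R_total = 800 / 0.03182

Q ≈ 25100 W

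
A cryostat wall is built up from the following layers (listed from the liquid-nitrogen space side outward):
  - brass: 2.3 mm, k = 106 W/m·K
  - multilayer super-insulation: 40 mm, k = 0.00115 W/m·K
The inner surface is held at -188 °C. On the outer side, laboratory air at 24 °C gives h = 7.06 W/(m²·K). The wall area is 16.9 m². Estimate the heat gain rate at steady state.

Q ≈ 103 W

Treating each layer as a thermal resistance in series:
R_brass = L/(kA) = 0.0023/(106×16.9) = 1.284×10^-6 K/W
R_multilayer super-insulation = L/(kA) = 0.04/(0.00115×16.9) = 2.058 K/W
R_outer film = 1/(h_o·A) = 1/(7.06×16.9) = 0.008381 K/W
R_total = 2.067 K/W
Q = ΔT / R_total = 212 / 2.067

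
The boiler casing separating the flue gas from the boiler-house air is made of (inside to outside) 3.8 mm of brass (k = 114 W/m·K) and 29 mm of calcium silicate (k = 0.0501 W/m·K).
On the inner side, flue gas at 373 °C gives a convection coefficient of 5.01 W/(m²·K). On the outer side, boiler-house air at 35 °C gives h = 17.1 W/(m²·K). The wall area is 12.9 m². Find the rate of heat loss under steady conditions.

Q ≈ 5210 W

Series thermal resistances:
R_inner film = 1/(h_i·A) = 1/(5.01×12.9) = 0.01547 K/W
R_brass = L/(kA) = 0.0038/(114×12.9) = 2.584×10^-6 K/W
R_calcium silicate = L/(kA) = 0.029/(0.0501×12.9) = 0.04487 K/W
R_outer film = 1/(h_o·A) = 1/(17.1×12.9) = 0.004533 K/W
R_total = 0.06488 K/W
Q = ΔT / R_total = 338 / 0.06488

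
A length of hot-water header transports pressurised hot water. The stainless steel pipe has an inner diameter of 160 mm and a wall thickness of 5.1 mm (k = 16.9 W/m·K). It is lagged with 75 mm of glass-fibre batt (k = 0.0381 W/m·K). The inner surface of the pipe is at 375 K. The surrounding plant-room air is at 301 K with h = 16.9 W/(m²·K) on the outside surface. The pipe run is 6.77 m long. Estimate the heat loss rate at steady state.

Per-layer cylindrical resistances, series-summed:
R_stainless steel pipe wall = ln(85.1/80)/(2π×16.9×6.77) = 8.597×10^-5 K/W
R_glass-fibre batt = ln(160.1/85.1)/(2π×0.0381×6.77) = 0.3899 K/W
R_outer film = 1/(h_o·2πr_oL) = 1/(16.9×2π×0.1601×6.77) = 0.008689 K/W
R_total = 0.3987 K/W
Q = ΔT/R_total = 74/0.3987

Q ≈ 186 W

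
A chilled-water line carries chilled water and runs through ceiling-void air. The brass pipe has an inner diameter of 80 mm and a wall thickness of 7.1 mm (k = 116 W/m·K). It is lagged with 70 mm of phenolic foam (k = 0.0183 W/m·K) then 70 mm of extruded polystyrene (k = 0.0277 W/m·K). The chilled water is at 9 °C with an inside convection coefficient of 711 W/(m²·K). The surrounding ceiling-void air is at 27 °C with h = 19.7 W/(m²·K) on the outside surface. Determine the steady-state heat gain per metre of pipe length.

For a radial system each layer contributes R = ln(r_out/r_in)/(2πkL); films add R = 1/(hA).
R_inner film = 1/(h_i·2πr₁L) = 1/(711×2π×0.04×1) = 0.005596 K/W
R_brass pipe wall = ln(47.1/40)/(2π×116×1) = 2.242×10^-4 K/W
R_phenolic foam = ln(117.1/47.1)/(2π×0.0183×1) = 7.921 K/W
R_extruded polystyrene = ln(187.1/117.1)/(2π×0.0277×1) = 2.693 K/W
R_outer film = 1/(h_o·2πr_oL) = 1/(19.7×2π×0.1871×1) = 0.04318 K/W
R_total = 10.66 K/W
Q = ΔT/R_total = 18/10.66

q′ ≈ 1.69 W/m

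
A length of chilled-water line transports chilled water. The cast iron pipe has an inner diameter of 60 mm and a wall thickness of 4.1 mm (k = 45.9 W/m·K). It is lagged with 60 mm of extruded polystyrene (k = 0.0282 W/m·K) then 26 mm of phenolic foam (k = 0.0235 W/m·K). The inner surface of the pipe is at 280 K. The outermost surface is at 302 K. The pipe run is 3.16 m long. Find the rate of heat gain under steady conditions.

Q ≈ 9.42 W

Radial resistances (cylindrical: R_cond = ln(r_o/r_i)/(2πkL), R_conv = 1/(h·2πrL)):
R_cast iron pipe wall = ln(34.1/30)/(2π×45.9×3.16) = 1.406×10^-4 K/W
R_extruded polystyrene = ln(94.1/34.1)/(2π×0.0282×3.16) = 1.813 K/W
R_phenolic foam = ln(120.1/94.1)/(2π×0.0235×3.16) = 0.5229 K/W
R_total = 2.336 K/W
Q = ΔT/R_total = 22/2.336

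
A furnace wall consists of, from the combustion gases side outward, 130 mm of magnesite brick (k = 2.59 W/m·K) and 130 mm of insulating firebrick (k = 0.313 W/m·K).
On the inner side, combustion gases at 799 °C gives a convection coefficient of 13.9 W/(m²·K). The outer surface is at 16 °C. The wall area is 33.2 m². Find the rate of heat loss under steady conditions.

Q ≈ 48400 W

Thermal resistances in series:
R_inner film = 1/(h_i·A) = 1/(13.9×33.2) = 0.002167 K/W
R_magnesite brick = L/(kA) = 0.13/(2.59×33.2) = 0.001512 K/W
R_insulating firebrick = L/(kA) = 0.13/(0.313×33.2) = 0.01251 K/W
R_total = 0.01619 K/W
Q = ΔT / R_total = 783 / 0.01619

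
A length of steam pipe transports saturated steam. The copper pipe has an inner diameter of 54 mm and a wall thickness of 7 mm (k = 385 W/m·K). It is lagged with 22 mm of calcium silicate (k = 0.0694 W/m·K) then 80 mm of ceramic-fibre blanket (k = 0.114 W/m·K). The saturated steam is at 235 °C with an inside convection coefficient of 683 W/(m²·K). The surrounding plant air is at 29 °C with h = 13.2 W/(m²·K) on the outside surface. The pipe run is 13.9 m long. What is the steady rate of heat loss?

Q ≈ 1150 W

Treating each annulus and film as a series resistance:
R_inner film = 1/(h_i·2πr₁L) = 1/(683×2π×0.027×13.9) = 6.209×10^-4 K/W
R_copper pipe wall = ln(34/27)/(2π×385×13.9) = 6.856×10^-6 K/W
R_calcium silicate = ln(56/34)/(2π×0.0694×13.9) = 0.08233 K/W
R_ceramic-fibre blanket = ln(136/56)/(2π×0.114×13.9) = 0.08912 K/W
R_outer film = 1/(h_o·2πr_oL) = 1/(13.2×2π×0.136×13.9) = 0.006378 K/W
R_total = 0.1785 K/W
Q = ΔT/R_total = 206/0.1785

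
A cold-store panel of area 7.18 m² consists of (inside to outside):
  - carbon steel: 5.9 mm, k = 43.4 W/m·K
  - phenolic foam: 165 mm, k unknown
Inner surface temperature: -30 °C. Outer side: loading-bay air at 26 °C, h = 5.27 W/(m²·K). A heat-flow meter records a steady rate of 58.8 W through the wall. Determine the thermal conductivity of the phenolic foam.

Thermal resistances in series:
R_carbon steel = L/(kA) = 0.0059/(43.4×7.18) = 1.893×10^-5 K/W
R_outer film = 1/(h_o·A) = 1/(5.27×7.18) = 0.02643 K/W
Sum of known resistances R_other = 0.02645 K/W
Total R = ΔT/Q = 56/58.8 = 0.9524 K/W
R_phenolic foam = R_total − R_other = 0.9259 K/W
k = L/(R·A) = 0.165/(0.9259×7.18)

k ≈ 0.0248 W/(m·K)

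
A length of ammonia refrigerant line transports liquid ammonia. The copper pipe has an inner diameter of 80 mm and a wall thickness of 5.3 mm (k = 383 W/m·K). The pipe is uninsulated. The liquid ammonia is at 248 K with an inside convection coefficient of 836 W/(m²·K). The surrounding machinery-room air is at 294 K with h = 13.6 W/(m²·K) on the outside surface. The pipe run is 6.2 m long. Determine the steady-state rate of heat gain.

Q ≈ 1080 W

For a radial system each layer contributes R = ln(r_out/r_in)/(2πkL); films add R = 1/(hA).
R_inner film = 1/(h_i·2πr₁L) = 1/(836×2π×0.04×6.2) = 7.676×10^-4 K/W
R_copper pipe wall = ln(45.3/40)/(2π×383×6.2) = 8.34×10^-6 K/W
R_outer film = 1/(h_o·2πr_oL) = 1/(13.6×2π×0.0453×6.2) = 0.04167 K/W
R_total = 0.04244 K/W
Q = ΔT/R_total = 46/0.04244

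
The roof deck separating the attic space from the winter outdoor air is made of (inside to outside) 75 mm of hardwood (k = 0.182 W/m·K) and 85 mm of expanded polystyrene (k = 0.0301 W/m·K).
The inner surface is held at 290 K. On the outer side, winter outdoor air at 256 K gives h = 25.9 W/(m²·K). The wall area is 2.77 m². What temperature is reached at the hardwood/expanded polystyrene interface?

T ≈ 286 K

Model the wall as resistances in series:
R_hardwood = L/(kA) = 0.075/(0.182×2.77) = 0.1488 K/W
R_expanded polystyrene = L/(kA) = 0.085/(0.0301×2.77) = 1.019 K/W
R_outer film = 1/(h_o·A) = 1/(25.9×2.77) = 0.01394 K/W
R_total = 1.182 K/W;  Q = ΔT/R_total = 34/1.182 = 28.76 W
T_interface = T_inner − Q·ΣR(inner→interface) = 290 − 28.8×0.1488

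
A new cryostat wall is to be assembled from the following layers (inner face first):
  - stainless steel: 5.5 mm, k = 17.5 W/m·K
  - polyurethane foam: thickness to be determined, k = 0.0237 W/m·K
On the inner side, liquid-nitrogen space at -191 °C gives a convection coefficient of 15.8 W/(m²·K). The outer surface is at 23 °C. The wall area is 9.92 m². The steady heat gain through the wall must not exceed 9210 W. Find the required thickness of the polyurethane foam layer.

Series thermal resistances:
R_inner film = 1/(h_i·A) = 1/(15.8×9.92) = 0.00638 K/W
R_stainless steel = L/(kA) = 0.0055/(17.5×9.92) = 3.168×10^-5 K/W
Sum of the known resistances R_other = 0.006412 K/W
Required total resistance R_tot = ΔT/Q_allow = 214/9210 = 0.02324 K/W
R_polyurethane foam = R_tot − R_other = 0.01682 K/W
L = R·k·A = 0.01682×0.0237×9.92

L ≈ 3.96 mm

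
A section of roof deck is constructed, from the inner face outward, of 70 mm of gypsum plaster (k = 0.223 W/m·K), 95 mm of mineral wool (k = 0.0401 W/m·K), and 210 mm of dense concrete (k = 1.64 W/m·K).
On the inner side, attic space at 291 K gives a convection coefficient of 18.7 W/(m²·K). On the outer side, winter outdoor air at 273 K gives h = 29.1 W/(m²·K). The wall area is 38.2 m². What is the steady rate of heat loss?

Q ≈ 237 W

Using the resistance-network approach (series):
R_inner film = 1/(h_i·A) = 1/(18.7×38.2) = 0.0014 K/W
R_gypsum plaster = L/(kA) = 0.07/(0.223×38.2) = 0.008217 K/W
R_mineral wool = L/(kA) = 0.095/(0.0401×38.2) = 0.06202 K/W
R_dense concrete = L/(kA) = 0.21/(1.64×38.2) = 0.003352 K/W
R_outer film = 1/(h_o·A) = 1/(29.1×38.2) = 8.996×10^-4 K/W
R_total = 0.07589 K/W
Q = ΔT / R_total = 18 / 0.07589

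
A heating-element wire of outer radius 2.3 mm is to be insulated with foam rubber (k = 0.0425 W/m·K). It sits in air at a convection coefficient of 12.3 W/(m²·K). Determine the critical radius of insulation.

For a cylinder r_cr = k/h = 0.0425/12.3
r_cr = 3.46 mm; since the bare radius (2.3 mm) is below r_cr, adding a thin layer of insulation will *increase* heat loss.

r_cr ≈ 3.46 mm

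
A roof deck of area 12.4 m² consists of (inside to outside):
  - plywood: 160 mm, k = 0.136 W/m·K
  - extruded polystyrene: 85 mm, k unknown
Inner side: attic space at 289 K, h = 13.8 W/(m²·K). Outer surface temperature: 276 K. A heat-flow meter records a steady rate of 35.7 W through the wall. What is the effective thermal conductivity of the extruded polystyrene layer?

Treating each layer as a thermal resistance in series:
R_inner film = 1/(h_i·A) = 1/(13.8×12.4) = 0.005844 K/W
R_plywood = L/(kA) = 0.16/(0.136×12.4) = 0.09488 K/W
Sum of known resistances R_other = 0.1007 K/W
Total R = ΔT/Q = 13/35.7 = 0.3641 K/W
R_extruded polystyrene = R_total − R_other = 0.2634 K/W
k = L/(R·A) = 0.085/(0.2634×12.4)

k ≈ 0.026 W/(m·K)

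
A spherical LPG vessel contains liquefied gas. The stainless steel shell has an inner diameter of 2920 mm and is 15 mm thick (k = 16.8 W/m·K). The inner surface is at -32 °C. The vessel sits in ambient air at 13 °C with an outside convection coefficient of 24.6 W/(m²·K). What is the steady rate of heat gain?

Q ≈ 29600 W

Radial (spherical) resistances in series:
R_stainless steel shell = (1/1.46 − 1/1.475)/(4π×16.8) = 3.299×10^-5 K/W
R_outer film = 1/(h·4πr_o²) = 1/(24.6×4π×1.475²) = 0.001487 K/W
R_total = 0.00152 K/W
Q = ΔT/R_total = 45/0.00152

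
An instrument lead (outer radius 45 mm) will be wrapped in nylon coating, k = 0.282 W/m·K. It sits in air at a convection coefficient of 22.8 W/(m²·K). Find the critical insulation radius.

r_cr ≈ 12.4 mm

For a cylinder r_cr = k/h = 0.282/22.8
r_cr = 12.4 mm; since the bare radius (45 mm) is above r_cr, any added insulation will reduce heat loss.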